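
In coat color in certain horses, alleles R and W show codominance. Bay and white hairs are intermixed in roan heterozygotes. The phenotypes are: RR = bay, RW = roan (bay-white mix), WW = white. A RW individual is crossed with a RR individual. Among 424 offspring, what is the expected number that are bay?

Punnett square for RW × RR:
Offspring genotypes: 2 RR, 2 RW
Phenotype counts: 2 bay, 2 roan (bay-white mix)
bay: 2 out of 4 → fraction 1/2
Expected count = 1/2 × 424 = 212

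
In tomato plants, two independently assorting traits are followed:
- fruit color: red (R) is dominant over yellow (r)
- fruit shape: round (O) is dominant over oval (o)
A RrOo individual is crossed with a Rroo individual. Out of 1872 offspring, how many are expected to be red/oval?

Dihybrid cross RrOo × Rroo — consider each gene separately:
fruit color: Rr × Rr → 1 RR, 2 Rr, 1 rr → 3 R_ : 1 rr (out of 4)
fruit shape: Oo × oo → 2 Oo, 2 oo → 2 O_ : 2 oo (out of 4)
Combine (counts out of 4 × 4 = 16): red/round (R_O_) = 3×2 = 6; red/oval (R_oo) = 3×2 = 6; yellow/round (rrO_) = 1×2 = 2; yellow/oval (rroo) = 1×2 = 2
Phenotype counts (out of 16): 6 red/round, 6 red/oval, 2 yellow/round, 2 yellow/oval
red/oval: 6 out of 16 → fraction 3/8
Expected count = 3/8 × 1872 = 702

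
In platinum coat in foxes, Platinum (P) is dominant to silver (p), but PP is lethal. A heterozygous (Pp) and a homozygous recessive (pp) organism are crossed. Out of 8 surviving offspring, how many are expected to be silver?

Cross: Pp × pp
Punnett square offspring (before lethality): 2 Pp, 2 pp
No PP offspring are produced in this cross.
silver: 2 out of 4 → fraction 1/2
Expected count = 1/2 × 8 = 4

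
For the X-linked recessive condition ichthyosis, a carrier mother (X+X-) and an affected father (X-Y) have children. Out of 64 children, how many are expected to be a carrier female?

Cross: X+X- × X-Y
Offspring: 1 X+X-, 1 X+Y, 1 X-X-, 1 X-Y
Probability of a carrier female: 1/4
Expected count = 1/4 × 64 = 16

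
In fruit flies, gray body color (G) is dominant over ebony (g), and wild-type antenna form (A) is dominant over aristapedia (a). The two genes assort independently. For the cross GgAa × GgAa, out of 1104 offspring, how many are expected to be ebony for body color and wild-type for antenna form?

Dihybrid cross GgAa × GgAa — consider each gene separately:
body color: Gg × Gg → 1 GG, 2 Gg, 1 gg → 3 G_ : 1 gg (out of 4)
antenna form: Aa × Aa → 1 AA, 2 Aa, 1 aa → 3 A_ : 1 aa (out of 4)
Looking for: ebony (gg) and wild-type (A_)
P(ebony) = 1/4, P(wild-type) = 3/4
P(both) = 1/4 × 3/4 = 3/16
Expected count = 3/16 × 1104 = 207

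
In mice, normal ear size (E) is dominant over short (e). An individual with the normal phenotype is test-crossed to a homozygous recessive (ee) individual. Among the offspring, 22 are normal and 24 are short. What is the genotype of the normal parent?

Test cross: ? × ee
Offspring: 22 normal, 24 short — approximately 1:1.
A 1:1 ratio in a test cross indicates the unknown parent is heterozygous (Ee).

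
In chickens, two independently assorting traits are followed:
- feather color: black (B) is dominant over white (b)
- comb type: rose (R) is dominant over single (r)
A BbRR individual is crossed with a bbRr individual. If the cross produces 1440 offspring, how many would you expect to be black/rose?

Dihybrid cross BbRR × bbRr — consider each gene separately:
feather color: Bb × bb → 2 Bb, 2 bb → 2 B_ : 2 bb (out of 4)
comb type: RR × Rr → 2 RR, 2 Rr → 4 R_ (out of 4)
Combine (counts out of 4 × 4 = 16): black/rose (B_R_) = 2×4 = 8; white/rose (bbR_) = 2×4 = 8
Phenotype counts (out of 16): 8 black/rose, 8 white/rose
black/rose: 8 out of 16 → fraction 1/2
Expected count = 1/2 × 1440 = 720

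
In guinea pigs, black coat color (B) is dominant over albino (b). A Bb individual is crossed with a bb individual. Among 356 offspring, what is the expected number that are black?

Punnett square for Bb × bb:
Offspring genotypes: 2 Bb, 2 bb
black: 2, albino: 2
black: 2 out of 4 → fraction 1/2
Expected count = 1/2 × 356 = 178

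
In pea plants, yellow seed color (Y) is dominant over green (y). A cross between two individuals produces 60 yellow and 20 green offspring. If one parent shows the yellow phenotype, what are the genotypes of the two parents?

Observed offspring: 60 yellow, 20 green
The observed ratio simplifies to 3:1. Green (yy) offspring appear, so each parent must contribute one y allele. The parent stated to show yellow carries Y, so it is Yy. The other parent is then either Yy or yy: Yy × yy would give a 1:1 split, whereas Yy × Yy gives 3:1 — matching the data. So both parents are heterozygous (Yy × Yy).
Parent genotypes: Yy × Yy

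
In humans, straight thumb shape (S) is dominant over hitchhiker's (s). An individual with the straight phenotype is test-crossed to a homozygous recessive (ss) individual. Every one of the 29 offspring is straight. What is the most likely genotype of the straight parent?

Test cross: ? × ss
All offspring are straight.
If the unknown parent were heterozygous (Ss), about half of 29 offspring would be hitchhiker's; none are. The unknown parent is most likely homozygous dominant (SS).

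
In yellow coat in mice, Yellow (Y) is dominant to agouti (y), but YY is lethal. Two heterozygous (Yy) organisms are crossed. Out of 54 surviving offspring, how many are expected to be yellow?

Cross: Yy × Yy
Punnett square offspring (before lethality): 1 YY, 2 Yy, 1 yy
The YY genotype is lethal (embryos die); surviving offspring: 2 Yy, 1 yy
yellow: 2 out of 3 → fraction 2/3
Expected count = 2/3 × 54 = 36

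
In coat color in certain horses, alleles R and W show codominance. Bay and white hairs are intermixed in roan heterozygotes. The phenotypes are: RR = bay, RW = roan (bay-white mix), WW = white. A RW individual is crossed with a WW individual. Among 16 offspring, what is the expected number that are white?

Punnett square for RW × WW:
Offspring genotypes: 2 RW, 2 WW
Phenotype counts: 2 roan (bay-white mix), 2 white
white: 2 out of 4 → fraction 1/2
Expected count = 1/2 × 16 = 8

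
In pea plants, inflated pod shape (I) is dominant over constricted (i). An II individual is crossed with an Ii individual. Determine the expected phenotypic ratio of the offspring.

Punnett square for II × Ii:
Offspring genotypes: 2 II, 2 Ii
inflated: 4, constricted: 0
Ratio: all inflated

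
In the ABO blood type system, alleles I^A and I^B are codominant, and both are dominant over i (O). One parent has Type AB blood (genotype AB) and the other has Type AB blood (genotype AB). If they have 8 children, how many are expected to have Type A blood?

Cross: AB × AB
Possible offspring genotypes: 1 AA, 2 AB, 1 BB
Blood type counts: 1 Type A, 2 Type AB, 1 Type B
Probability of Type A: 1/4
Expected count = 1/4 × 8 = 2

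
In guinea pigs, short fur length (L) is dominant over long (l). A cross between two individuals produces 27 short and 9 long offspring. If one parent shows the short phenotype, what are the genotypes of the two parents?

Observed offspring: 27 short, 9 long
The observed ratio simplifies to 3:1. Long (ll) offspring appear, so each parent must contribute one l allele. The parent stated to show short carries L, so it is Ll. The other parent is then either Ll or ll: Ll × ll would give a 1:1 split, whereas Ll × Ll gives 3:1 — matching the data. So both parents are heterozygous (Ll × Ll).
Parent genotypes: Ll × Ll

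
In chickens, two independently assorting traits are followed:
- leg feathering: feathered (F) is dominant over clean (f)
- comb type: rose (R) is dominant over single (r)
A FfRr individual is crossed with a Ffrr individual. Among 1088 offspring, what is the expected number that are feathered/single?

Dihybrid cross FfRr × Ffrr — consider each gene separately:
leg feathering: Ff × Ff → 1 FF, 2 Ff, 1 ff → 3 F_ : 1 ff (out of 4)
comb type: Rr × rr → 2 Rr, 2 rr → 2 R_ : 2 rr (out of 4)
Combine (counts out of 4 × 4 = 16): feathered/rose (F_R_) = 3×2 = 6; feathered/single (F_rr) = 3×2 = 6; clean/rose (ffR_) = 1×2 = 2; clean/single (ffrr) = 1×2 = 2
Phenotype counts (out of 16): 6 feathered/rose, 6 feathered/single, 2 clean/rose, 2 clean/single
feathered/single: 6 out of 16 → fraction 3/8
Expected count = 3/8 × 1088 = 408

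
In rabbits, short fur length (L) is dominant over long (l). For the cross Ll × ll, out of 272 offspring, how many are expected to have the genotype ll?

Punnett square for Ll × ll:
Offspring genotypes: 2 Ll, 2 ll
Total offspring: 4
Count with target: 2
Probability: 2/4 = 1/2
Expected count = 1/2 × 272 = 136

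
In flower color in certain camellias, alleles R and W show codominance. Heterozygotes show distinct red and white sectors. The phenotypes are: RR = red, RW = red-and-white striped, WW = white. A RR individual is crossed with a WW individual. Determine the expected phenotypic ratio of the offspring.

Punnett square for RR × WW:
Offspring genotypes: 4 RW
Phenotype counts: 4 red-and-white striped
Ratio: all red-and-white striped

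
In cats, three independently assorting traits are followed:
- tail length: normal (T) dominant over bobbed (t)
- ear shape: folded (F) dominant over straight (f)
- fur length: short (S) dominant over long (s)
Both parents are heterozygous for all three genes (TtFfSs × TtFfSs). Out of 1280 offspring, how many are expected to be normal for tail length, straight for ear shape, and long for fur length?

Trihybrid cross: TtFfSs × TtFfSs
Each trait segregates independently with a 3:1 phenotypic ratio, so each gene contributes 3/4 (dominant) or 1/4 (recessive).
Target: normal (tail length), straight (ear shape), long (fur length)
Probability = product of independent per-trait probabilities
= 3/4 × 1/4 × 1/4 = 3/64
Expected count = 3/64 × 1280 = 60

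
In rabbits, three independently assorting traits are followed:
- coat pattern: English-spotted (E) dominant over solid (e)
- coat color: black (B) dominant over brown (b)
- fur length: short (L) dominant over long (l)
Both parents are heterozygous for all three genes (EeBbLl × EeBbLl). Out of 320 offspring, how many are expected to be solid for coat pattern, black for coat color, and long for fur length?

Trihybrid cross: EeBbLl × EeBbLl
Each trait segregates independently with a 3:1 phenotypic ratio, so each gene contributes 3/4 (dominant) or 1/4 (recessive).
Target: solid (coat pattern), black (coat color), long (fur length)
Probability = product of independent per-trait probabilities
= 1/4 × 3/4 × 1/4 = 3/64
Expected count = 3/64 × 320 = 15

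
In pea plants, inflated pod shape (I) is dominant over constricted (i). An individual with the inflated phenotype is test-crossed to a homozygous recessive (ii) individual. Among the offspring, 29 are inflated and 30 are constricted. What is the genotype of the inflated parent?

Test cross: ? × ii
Offspring: 29 inflated, 30 constricted — approximately 1:1.
A 1:1 ratio in a test cross indicates the unknown parent is heterozygous (Ii).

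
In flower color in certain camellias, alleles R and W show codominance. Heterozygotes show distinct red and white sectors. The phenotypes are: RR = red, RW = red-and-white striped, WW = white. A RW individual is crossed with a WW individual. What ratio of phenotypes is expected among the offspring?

Punnett square for RW × WW:
Offspring genotypes: 2 RW, 2 WW
Phenotype counts: 2 red-and-white striped, 2 white
Ratio: 1 red-and-white striped : 1 white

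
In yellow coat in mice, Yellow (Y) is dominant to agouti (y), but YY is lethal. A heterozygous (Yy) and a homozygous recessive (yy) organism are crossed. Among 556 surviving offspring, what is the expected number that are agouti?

Cross: Yy × yy
Punnett square offspring (before lethality): 2 Yy, 2 yy
No YY offspring are produced in this cross.
agouti: 2 out of 4 → fraction 1/2
Expected count = 1/2 × 556 = 278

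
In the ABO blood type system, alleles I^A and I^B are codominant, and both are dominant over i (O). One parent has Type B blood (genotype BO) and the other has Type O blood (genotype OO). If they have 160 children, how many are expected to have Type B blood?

Cross: BO × OO
Possible offspring genotypes: 2 BO, 2 OO
Blood type counts: 2 Type B, 2 Type O
Probability of Type B: 2/4 = 1/2
Expected count = 1/2 × 160 = 80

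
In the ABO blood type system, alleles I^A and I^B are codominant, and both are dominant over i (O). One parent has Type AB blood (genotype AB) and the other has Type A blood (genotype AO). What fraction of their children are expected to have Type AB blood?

Cross: AB × AO
Possible offspring genotypes: 1 AA, 1 AO, 1 AB, 1 BO
Blood type counts: 2 Type A, 1 Type AB, 1 Type B
Probability of Type AB: 1/4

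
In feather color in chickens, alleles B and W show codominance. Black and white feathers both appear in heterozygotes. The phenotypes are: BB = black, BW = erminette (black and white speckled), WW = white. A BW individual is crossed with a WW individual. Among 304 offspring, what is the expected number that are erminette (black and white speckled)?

Punnett square for BW × WW:
Offspring genotypes: 2 BW, 2 WW
Phenotype counts: 2 erminette (black and white speckled), 2 white
erminette (black and white speckled): 2 out of 4 → fraction 1/2
Expected count = 1/2 × 304 = 152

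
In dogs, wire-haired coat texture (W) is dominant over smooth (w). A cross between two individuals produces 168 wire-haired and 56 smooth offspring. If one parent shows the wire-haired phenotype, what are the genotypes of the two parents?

Observed offspring: 168 wire-haired, 56 smooth
The observed ratio simplifies to 3:1. Smooth (ww) offspring appear, so each parent must contribute one w allele. The parent stated to show wire-haired carries W, so it is Ww. The other parent is then either Ww or ww: Ww × ww would give a 1:1 split, whereas Ww × Ww gives 3:1 — matching the data. So both parents are heterozygous (Ww × Ww).
Parent genotypes: Ww × Ww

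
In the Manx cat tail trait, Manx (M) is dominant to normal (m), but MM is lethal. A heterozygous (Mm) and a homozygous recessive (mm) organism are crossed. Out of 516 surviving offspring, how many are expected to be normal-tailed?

Cross: Mm × mm
Punnett square offspring (before lethality): 2 Mm, 2 mm
No MM offspring are produced in this cross.
normal-tailed: 2 out of 4 → fraction 1/2
Expected count = 1/2 × 516 = 258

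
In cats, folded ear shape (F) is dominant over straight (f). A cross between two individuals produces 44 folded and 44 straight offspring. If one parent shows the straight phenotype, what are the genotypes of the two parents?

Observed offspring: 44 folded, 44 straight
The observed ratio simplifies to 1:1. One parent shows straight, so its genotype must be ff. A 1:1 offspring split requires the other parent to be heterozygous (Ff).
Parent genotypes: ff × Ff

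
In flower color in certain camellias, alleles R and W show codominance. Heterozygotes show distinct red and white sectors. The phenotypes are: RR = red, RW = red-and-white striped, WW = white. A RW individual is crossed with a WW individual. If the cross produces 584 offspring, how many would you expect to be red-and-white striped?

Punnett square for RW × WW:
Offspring genotypes: 2 RW, 2 WW
Phenotype counts: 2 red-and-white striped, 2 white
red-and-white striped: 2 out of 4 → fraction 1/2
Expected count = 1/2 × 584 = 292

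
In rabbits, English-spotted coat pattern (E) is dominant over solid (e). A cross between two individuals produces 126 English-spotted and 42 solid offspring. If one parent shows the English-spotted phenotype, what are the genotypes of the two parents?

Observed offspring: 126 English-spotted, 42 solid
The observed ratio simplifies to 3:1. Solid (ee) offspring appear, so each parent must contribute one e allele. The parent stated to show English-spotted carries E, so it is Ee. The other parent is then either Ee or ee: Ee × ee would give a 1:1 split, whereas Ee × Ee gives 3:1 — matching the data. So both parents are heterozygous (Ee × Ee).
Parent genotypes: Ee × Ee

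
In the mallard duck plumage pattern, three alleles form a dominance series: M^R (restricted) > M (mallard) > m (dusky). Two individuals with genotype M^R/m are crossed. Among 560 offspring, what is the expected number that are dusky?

Cross: M^R/m × M^R/m
Allele dominance: M^R > M > m
Offspring genotypes: 1 M^R/M^R, 2 M^R/m, 1 m/m
Phenotype counts: 3 restricted, 1 dusky
dusky: 1 out of 4 → fraction 1/4
Expected count = 1/4 × 560 = 140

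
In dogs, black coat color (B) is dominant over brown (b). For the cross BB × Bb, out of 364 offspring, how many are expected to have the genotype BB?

Punnett square for BB × Bb:
Offspring genotypes: 2 BB, 2 Bb
Total offspring: 4
Count with target: 2
Probability: 2/4 = 1/2
Expected count = 1/2 × 364 = 182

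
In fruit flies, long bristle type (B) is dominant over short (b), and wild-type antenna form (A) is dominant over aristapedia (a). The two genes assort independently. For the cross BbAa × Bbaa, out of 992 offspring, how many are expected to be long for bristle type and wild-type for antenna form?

Dihybrid cross BbAa × Bbaa — consider each gene separately:
bristle type: Bb × Bb → 1 BB, 2 Bb, 1 bb → 3 B_ : 1 bb (out of 4)
antenna form: Aa × aa → 2 Aa, 2 aa → 2 A_ : 2 aa (out of 4)
Looking for: long (B_) and wild-type (A_)
P(long) = 3/4, P(wild-type) = 2/4
P(both) = 3/4 × 2/4 = 6/16 = 3/8
Expected count = 3/8 × 992 = 372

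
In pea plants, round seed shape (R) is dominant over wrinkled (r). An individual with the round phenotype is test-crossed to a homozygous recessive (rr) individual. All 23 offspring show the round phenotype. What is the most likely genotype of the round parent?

Test cross: ? × rr
All offspring are round.
If the unknown parent were heterozygous (Rr), about half of 23 offspring would be wrinkled; none are. The unknown parent is most likely homozygous dominant (RR).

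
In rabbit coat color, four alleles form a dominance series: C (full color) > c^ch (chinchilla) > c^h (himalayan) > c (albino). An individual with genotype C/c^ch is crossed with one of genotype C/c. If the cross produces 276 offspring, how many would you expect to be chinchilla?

Cross: C/c^ch × C/c
Allele dominance: C > c^ch > c^h > c
Offspring genotypes: 1 C/C, 1 C/c, 1 C/c^ch, 1 c^ch/c
Phenotype counts: 3 full color, 1 chinchilla
chinchilla: 1 out of 4 → fraction 1/4
Expected count = 1/4 × 276 = 69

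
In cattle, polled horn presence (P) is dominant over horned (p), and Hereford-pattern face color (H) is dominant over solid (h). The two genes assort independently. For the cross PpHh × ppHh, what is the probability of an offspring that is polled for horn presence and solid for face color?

Dihybrid cross PpHh × ppHh — consider each gene separately:
horn presence: Pp × pp → 2 Pp, 2 pp → 2 P_ : 2 pp (out of 4)
face color: Hh × Hh → 1 HH, 2 Hh, 1 hh → 3 H_ : 1 hh (out of 4)
Looking for: polled (P_) and solid (hh)
P(polled) = 2/4, P(solid) = 1/4
P(both) = 2/4 × 1/4 = 2/16 = 1/8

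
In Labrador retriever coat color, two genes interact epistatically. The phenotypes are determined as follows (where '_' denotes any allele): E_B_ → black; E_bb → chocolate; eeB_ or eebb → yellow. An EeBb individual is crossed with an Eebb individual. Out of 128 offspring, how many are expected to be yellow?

Cross: EeBb × Eebb — consider each gene separately:
E gene: Ee × Ee → 1 EE, 2 Ee, 1 ee → 3 E_ : 1 ee (out of 4)
B gene: Bb × bb → 2 Bb, 2 bb → 2 B_ : 2 bb (out of 4)
Genotype classes (out of 4 × 4 = 16): E_B_ = 3×2 = 6; E_bb = 3×2 = 6; eeB_ = 1×2 = 2; eebb = 1×2 = 2
Apply the phenotype rules: E_B_ (6) → black; E_bb (6) → chocolate; eeB_ (2) + eebb (2) → yellow
Phenotype counts (out of 16): 6 black, 6 chocolate, 4 yellow
yellow: 4 out of 16 → fraction 1/4
Expected count = 1/4 × 128 = 32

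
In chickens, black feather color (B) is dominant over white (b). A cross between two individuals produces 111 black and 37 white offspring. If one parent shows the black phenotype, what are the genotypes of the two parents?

Observed offspring: 111 black, 37 white
The observed ratio simplifies to 3:1. White (bb) offspring appear, so each parent must contribute one b allele. The parent stated to show black carries B, so it is Bb. The other parent is then either Bb or bb: Bb × bb would give a 1:1 split, whereas Bb × Bb gives 3:1 — matching the data. So both parents are heterozygous (Bb × Bb).
Parent genotypes: Bb × Bb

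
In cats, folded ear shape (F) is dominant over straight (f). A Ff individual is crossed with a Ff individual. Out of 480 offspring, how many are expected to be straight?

Punnett square for Ff × Ff:
Offspring genotypes: 1 FF, 2 Ff, 1 ff
folded: 3, straight: 1
straight: 1 out of 4 → fraction 1/4
Expected count = 1/4 × 480 = 120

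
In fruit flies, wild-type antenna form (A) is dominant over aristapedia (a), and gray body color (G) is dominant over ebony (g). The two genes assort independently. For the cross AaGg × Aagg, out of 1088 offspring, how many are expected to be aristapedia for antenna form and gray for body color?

Dihybrid cross AaGg × Aagg — consider each gene separately:
antenna form: Aa × Aa → 1 AA, 2 Aa, 1 aa → 3 A_ : 1 aa (out of 4)
body color: Gg × gg → 2 Gg, 2 gg → 2 G_ : 2 gg (out of 4)
Looking for: aristapedia (aa) and gray (G_)
P(aristapedia) = 1/4, P(gray) = 2/4
P(both) = 1/4 × 2/4 = 2/16 = 1/8
Expected count = 1/8 × 1088 = 136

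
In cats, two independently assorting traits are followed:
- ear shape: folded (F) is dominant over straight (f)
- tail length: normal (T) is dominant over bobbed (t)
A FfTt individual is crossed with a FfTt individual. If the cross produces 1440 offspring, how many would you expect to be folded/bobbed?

Dihybrid cross FfTt × FfTt — consider each gene separately:
ear shape: Ff × Ff → 1 FF, 2 Ff, 1 ff → 3 F_ : 1 ff (out of 4)
tail length: Tt × Tt → 1 TT, 2 Tt, 1 tt → 3 T_ : 1 tt (out of 4)
Combine (counts out of 4 × 4 = 16): folded/normal (F_T_) = 3×3 = 9; folded/bobbed (F_tt) = 3×1 = 3; straight/normal (ffT_) = 1×3 = 3; straight/bobbed (fftt) = 1×1 = 1
Phenotype counts (out of 16): 9 folded/normal, 3 folded/bobbed, 3 straight/normal, 1 straight/bobbed
folded/bobbed: 3 out of 16 → fraction 3/16
Expected count = 3/16 × 1440 = 270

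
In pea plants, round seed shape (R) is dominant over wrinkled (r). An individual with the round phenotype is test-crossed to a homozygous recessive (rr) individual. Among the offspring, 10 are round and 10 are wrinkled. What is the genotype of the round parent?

Test cross: ? × rr
Offspring: 10 round, 10 wrinkled — approximately 1:1.
A 1:1 ratio in a test cross indicates the unknown parent is heterozygous (Rr).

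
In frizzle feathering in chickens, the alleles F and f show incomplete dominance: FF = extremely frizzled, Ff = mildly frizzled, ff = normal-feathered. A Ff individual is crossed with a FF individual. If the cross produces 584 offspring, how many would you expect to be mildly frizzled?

Punnett square for Ff × FF:
Offspring genotypes: 2 FF, 2 Ff
Phenotype counts: 2 extremely frizzled, 2 mildly frizzled
mildly frizzled: 2 out of 4 → fraction 1/2
Expected count = 1/2 × 584 = 292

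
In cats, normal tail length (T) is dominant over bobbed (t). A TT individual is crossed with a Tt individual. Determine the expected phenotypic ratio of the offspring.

Punnett square for TT × Tt:
Offspring genotypes: 2 TT, 2 Tt
normal: 4, bobbed: 0
Ratio: all normal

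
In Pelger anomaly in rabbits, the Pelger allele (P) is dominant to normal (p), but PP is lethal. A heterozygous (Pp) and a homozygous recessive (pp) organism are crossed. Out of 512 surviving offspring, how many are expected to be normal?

Cross: Pp × pp
Punnett square offspring (before lethality): 2 Pp, 2 pp
No PP offspring are produced in this cross.
normal: 2 out of 4 → fraction 1/2
Expected count = 1/2 × 512 = 256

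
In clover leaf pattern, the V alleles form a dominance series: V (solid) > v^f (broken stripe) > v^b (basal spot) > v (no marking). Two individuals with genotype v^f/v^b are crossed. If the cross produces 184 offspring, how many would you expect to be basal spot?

Cross: v^f/v^b × v^f/v^b
Allele dominance: V > v^f > v^b > v
Offspring genotypes: 1 v^f/v^f, 2 v^f/v^b, 1 v^b/v^b
Phenotype counts: 3 broken stripe, 1 basal spot
basal spot: 1 out of 4 → fraction 1/4
Expected count = 1/4 × 184 = 46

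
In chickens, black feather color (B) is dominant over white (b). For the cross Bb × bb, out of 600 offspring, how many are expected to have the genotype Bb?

Punnett square for Bb × bb:
Offspring genotypes: 2 Bb, 2 bb
Total offspring: 4
Count with target: 2
Probability: 2/4 = 1/2
Expected count = 1/2 × 600 = 300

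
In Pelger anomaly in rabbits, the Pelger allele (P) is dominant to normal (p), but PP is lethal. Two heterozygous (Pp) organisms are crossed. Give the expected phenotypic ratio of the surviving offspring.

Cross: Pp × Pp
Punnett square offspring (before lethality): 1 PP, 2 Pp, 1 pp
The PP genotype is lethal (embryos die); surviving offspring: 2 Pp, 1 pp
Ratio: 2 Pelger : 1 normal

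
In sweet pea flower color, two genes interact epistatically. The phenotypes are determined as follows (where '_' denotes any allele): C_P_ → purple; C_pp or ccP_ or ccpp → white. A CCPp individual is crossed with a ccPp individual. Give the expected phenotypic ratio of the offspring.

Cross: CCPp × ccPp — consider each gene separately:
C gene: CC × cc → 4 Cc → 4 C_ (out of 4)
P gene: Pp × Pp → 1 PP, 2 Pp, 1 pp → 3 P_ : 1 pp (out of 4)
Genotype classes (out of 4 × 4 = 16): C_P_ = 4×3 = 12; C_pp = 4×1 = 4
Apply the phenotype rules: C_P_ (12) → purple; C_pp (4) → white
Phenotype counts (out of 16): 12 purple, 4 white
Ratio: 3 purple : 1 white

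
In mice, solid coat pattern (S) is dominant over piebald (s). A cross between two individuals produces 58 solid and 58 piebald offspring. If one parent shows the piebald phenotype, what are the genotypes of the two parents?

Observed offspring: 58 solid, 58 piebald
The observed ratio simplifies to 1:1. One parent shows piebald, so its genotype must be ss. A 1:1 offspring split requires the other parent to be heterozygous (Ss).
Parent genotypes: ss × Ss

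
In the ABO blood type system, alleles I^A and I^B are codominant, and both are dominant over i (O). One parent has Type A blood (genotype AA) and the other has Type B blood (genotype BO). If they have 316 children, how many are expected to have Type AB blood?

Cross: AA × BO
Possible offspring genotypes: 2 AB, 2 AO
Blood type counts: 2 Type AB, 2 Type A
Probability of Type AB: 2/4 = 1/2
Expected count = 1/2 × 316 = 158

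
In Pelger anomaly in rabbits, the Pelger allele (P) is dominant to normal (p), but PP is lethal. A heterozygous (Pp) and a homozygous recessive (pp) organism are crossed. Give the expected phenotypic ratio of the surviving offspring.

Cross: Pp × pp
Punnett square offspring (before lethality): 2 Pp, 2 pp
No PP offspring are produced in this cross.
Ratio: 1 Pelger : 1 normal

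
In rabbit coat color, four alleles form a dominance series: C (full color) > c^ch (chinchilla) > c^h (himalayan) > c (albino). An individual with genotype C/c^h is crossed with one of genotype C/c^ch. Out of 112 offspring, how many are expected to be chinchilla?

Cross: C/c^h × C/c^ch
Allele dominance: C > c^ch > c^h > c
Offspring genotypes: 1 C/C, 1 C/c^ch, 1 C/c^h, 1 c^ch/c^h
Phenotype counts: 3 full color, 1 chinchilla
chinchilla: 1 out of 4 → fraction 1/4
Expected count = 1/4 × 112 = 28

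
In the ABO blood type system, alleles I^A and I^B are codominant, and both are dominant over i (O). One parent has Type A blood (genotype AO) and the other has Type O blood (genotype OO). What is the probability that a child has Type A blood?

Cross: AO × OO
Possible offspring genotypes: 2 AO, 2 OO
Blood type counts: 2 Type A, 2 Type O
Probability of Type A: 2/4 = 1/2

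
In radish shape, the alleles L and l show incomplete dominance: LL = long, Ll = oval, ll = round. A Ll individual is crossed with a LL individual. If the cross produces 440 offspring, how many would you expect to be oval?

Punnett square for Ll × LL:
Offspring genotypes: 2 LL, 2 Ll
Phenotype counts: 2 long, 2 oval
oval: 2 out of 4 → fraction 1/2
Expected count = 1/2 × 440 = 220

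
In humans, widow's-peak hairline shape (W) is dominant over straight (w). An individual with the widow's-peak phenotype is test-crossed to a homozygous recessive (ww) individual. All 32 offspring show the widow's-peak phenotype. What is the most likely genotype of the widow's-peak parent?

Test cross: ? × ww
All offspring are widow's-peak.
If the unknown parent were heterozygous (Ww), about half of 32 offspring would be straight; none are. The unknown parent is most likely homozygous dominant (WW).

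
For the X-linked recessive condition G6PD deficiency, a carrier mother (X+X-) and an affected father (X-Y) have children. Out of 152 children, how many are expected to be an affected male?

Cross: X+X- × X-Y
Offspring: 1 X+X-, 1 X+Y, 1 X-X-, 1 X-Y
Probability of an affected male: 1/4
Expected count = 1/4 × 152 = 38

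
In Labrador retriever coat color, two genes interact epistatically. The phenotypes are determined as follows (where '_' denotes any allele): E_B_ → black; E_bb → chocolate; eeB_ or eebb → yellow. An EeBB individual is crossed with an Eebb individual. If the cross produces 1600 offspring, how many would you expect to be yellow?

Cross: EeBB × Eebb — consider each gene separately:
E gene: Ee × Ee → 1 EE, 2 Ee, 1 ee → 3 E_ : 1 ee (out of 4)
B gene: BB × bb → 4 Bb → 4 B_ (out of 4)
Genotype classes (out of 4 × 4 = 16): E_B_ = 3×4 = 12; eeB_ = 1×4 = 4
Apply the phenotype rules: E_B_ (12) → black; eeB_ (4) → yellow
Phenotype counts (out of 16): 12 black, 4 yellow
yellow: 4 out of 16 → fraction 1/4
Expected count = 1/4 × 1600 = 400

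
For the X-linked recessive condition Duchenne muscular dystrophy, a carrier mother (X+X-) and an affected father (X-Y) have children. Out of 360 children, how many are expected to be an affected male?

Cross: X+X- × X-Y
Offspring: 1 X+X-, 1 X+Y, 1 X-X-, 1 X-Y
Probability of an affected male: 1/4
Expected count = 1/4 × 360 = 90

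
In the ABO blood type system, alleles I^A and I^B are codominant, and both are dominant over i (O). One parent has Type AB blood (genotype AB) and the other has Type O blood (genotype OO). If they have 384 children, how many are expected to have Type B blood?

Cross: AB × OO
Possible offspring genotypes: 2 AO, 2 BO
Blood type counts: 2 Type A, 2 Type B
Probability of Type B: 2/4 = 1/2
Expected count = 1/2 × 384 = 192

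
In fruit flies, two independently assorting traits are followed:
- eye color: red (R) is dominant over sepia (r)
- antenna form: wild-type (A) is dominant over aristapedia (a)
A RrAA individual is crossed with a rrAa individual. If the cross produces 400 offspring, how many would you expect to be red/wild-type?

Dihybrid cross RrAA × rrAa — consider each gene separately:
eye color: Rr × rr → 2 Rr, 2 rr → 2 R_ : 2 rr (out of 4)
antenna form: AA × Aa → 2 AA, 2 Aa → 4 A_ (out of 4)
Combine (counts out of 4 × 4 = 16): red/wild-type (R_A_) = 2×4 = 8; sepia/wild-type (rrA_) = 2×4 = 8
Phenotype counts (out of 16): 8 red/wild-type, 8 sepia/wild-type
red/wild-type: 8 out of 16 → fraction 1/2
Expected count = 1/2 × 400 = 200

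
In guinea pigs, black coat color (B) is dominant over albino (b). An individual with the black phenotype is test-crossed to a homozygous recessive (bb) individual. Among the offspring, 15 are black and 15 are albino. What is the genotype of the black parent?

Test cross: ? × bb
Offspring: 15 black, 15 albino — approximately 1:1.
A 1:1 ratio in a test cross indicates the unknown parent is heterozygous (Bb).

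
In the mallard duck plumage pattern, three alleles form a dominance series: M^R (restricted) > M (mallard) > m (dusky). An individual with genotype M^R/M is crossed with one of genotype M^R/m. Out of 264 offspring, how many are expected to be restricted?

Cross: M^R/M × M^R/m
Allele dominance: M^R > M > m
Offspring genotypes: 1 M^R/M^R, 1 M^R/m, 1 M^R/M, 1 M/m
Phenotype counts: 3 restricted, 1 mallard
restricted: 3 out of 4 → fraction 3/4
Expected count = 3/4 × 264 = 198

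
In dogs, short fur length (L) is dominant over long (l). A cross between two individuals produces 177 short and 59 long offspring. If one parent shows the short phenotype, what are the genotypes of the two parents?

Observed offspring: 177 short, 59 long
The observed ratio simplifies to 3:1. Long (ll) offspring appear, so each parent must contribute one l allele. The parent stated to show short carries L, so it is Ll. The other parent is then either Ll or ll: Ll × ll would give a 1:1 split, whereas Ll × Ll gives 3:1 — matching the data. So both parents are heterozygous (Ll × Ll).
Parent genotypes: Ll × Ll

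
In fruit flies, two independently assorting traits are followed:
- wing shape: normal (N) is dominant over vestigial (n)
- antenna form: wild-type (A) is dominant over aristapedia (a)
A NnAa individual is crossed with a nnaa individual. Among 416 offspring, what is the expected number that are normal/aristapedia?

Dihybrid cross NnAa × nnaa — consider each gene separately:
wing shape: Nn × nn → 2 Nn, 2 nn → 2 N_ : 2 nn (out of 4)
antenna form: Aa × aa → 2 Aa, 2 aa → 2 A_ : 2 aa (out of 4)
Combine (counts out of 4 × 4 = 16): normal/wild-type (N_A_) = 2×2 = 4; normal/aristapedia (N_aa) = 2×2 = 4; vestigial/wild-type (nnA_) = 2×2 = 4; vestigial/aristapedia (nnaa) = 2×2 = 4
Phenotype counts (out of 16): 4 normal/wild-type, 4 normal/aristapedia, 4 vestigial/wild-type, 4 vestigial/aristapedia
normal/aristapedia: 4 out of 16 → fraction 1/4
Expected count = 1/4 × 416 = 104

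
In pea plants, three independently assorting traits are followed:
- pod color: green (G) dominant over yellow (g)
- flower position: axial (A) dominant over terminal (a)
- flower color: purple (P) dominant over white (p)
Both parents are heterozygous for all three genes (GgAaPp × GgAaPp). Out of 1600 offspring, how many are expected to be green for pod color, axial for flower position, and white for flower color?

Trihybrid cross: GgAaPp × GgAaPp
Each trait segregates independently with a 3:1 phenotypic ratio, so each gene contributes 3/4 (dominant) or 1/4 (recessive).
Target: green (pod color), axial (flower position), white (flower color)
Probability = product of independent per-trait probabilities
= 3/4 × 3/4 × 1/4 = 9/64
Expected count = 9/64 × 1600 = 225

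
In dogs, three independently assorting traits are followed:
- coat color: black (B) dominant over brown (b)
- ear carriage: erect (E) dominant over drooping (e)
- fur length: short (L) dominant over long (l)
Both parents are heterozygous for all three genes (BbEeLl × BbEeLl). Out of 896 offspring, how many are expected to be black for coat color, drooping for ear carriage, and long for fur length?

Trihybrid cross: BbEeLl × BbEeLl
Each trait segregates independently with a 3:1 phenotypic ratio, so each gene contributes 3/4 (dominant) or 1/4 (recessive).
Target: black (coat color), drooping (ear carriage), long (fur length)
Probability = product of independent per-trait probabilities
= 3/4 × 1/4 × 1/4 = 3/64
Expected count = 3/64 × 896 = 42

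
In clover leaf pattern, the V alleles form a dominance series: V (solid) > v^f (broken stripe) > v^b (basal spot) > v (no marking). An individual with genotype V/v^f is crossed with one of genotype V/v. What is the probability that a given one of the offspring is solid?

Cross: V/v^f × V/v
Allele dominance: V > v^f > v^b > v
Offspring genotypes: 1 V/V, 1 V/v, 1 V/v^f, 1 v^f/v
Phenotype counts: 3 solid, 1 broken stripe
solid: 3 out of 4
Probability: 3/4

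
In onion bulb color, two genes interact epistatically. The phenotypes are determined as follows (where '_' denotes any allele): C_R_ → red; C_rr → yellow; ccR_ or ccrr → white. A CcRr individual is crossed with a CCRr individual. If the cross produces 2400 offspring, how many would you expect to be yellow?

Cross: CcRr × CCRr — consider each gene separately:
C gene: Cc × CC → 2 CC, 2 Cc → 4 C_ (out of 4)
R gene: Rr × Rr → 1 RR, 2 Rr, 1 rr → 3 R_ : 1 rr (out of 4)
Genotype classes (out of 4 × 4 = 16): C_R_ = 4×3 = 12; C_rr = 4×1 = 4
Apply the phenotype rules: C_R_ (12) → red; C_rr (4) → yellow
Phenotype counts (out of 16): 12 red, 4 yellow
yellow: 4 out of 16 → fraction 1/4
Expected count = 1/4 × 2400 = 600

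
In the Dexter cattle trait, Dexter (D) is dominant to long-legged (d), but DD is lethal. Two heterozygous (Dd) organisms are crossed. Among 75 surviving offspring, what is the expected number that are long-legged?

Cross: Dd × Dd
Punnett square offspring (before lethality): 1 DD, 2 Dd, 1 dd
The DD genotype is lethal (embryos die); surviving offspring: 2 Dd, 1 dd
long-legged: 1 out of 3 → fraction 1/3
Expected count = 1/3 × 75 = 25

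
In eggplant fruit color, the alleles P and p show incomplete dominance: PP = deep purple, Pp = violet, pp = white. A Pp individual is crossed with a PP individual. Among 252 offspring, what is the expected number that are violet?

Punnett square for Pp × PP:
Offspring genotypes: 2 PP, 2 Pp
Phenotype counts: 2 deep purple, 2 violet
violet: 2 out of 4 → fraction 1/2
Expected count = 1/2 × 252 = 126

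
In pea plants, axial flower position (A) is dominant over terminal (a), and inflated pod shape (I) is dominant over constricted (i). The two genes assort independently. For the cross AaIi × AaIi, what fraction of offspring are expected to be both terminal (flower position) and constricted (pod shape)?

Dihybrid cross AaIi × AaIi — consider each gene separately:
flower position: Aa × Aa → 1 AA, 2 Aa, 1 aa → 3 A_ : 1 aa (out of 4)
pod shape: Ii × Ii → 1 II, 2 Ii, 1 ii → 3 I_ : 1 ii (out of 4)
Looking for: terminal (aa) and constricted (ii)
P(terminal) = 1/4, P(constricted) = 1/4
P(both) = 1/4 × 1/4 = 1/16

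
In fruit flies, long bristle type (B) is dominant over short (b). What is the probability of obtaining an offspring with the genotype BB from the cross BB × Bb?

Punnett square for BB × Bb:
Offspring genotypes: 2 BB, 2 Bb
Total offspring: 4
Count with target: 2
Probability: 2/4 = 1/2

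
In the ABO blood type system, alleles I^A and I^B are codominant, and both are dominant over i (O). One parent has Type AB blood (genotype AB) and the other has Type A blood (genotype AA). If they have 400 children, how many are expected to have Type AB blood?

Cross: AB × AA
Possible offspring genotypes: 2 AA, 2 AB
Blood type counts: 2 Type A, 2 Type AB
Probability of Type AB: 2/4 = 1/2
Expected count = 1/2 × 400 = 200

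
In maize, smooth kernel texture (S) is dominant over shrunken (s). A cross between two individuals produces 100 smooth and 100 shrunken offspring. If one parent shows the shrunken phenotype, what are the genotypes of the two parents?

Observed offspring: 100 smooth, 100 shrunken
The observed ratio simplifies to 1:1. One parent shows shrunken, so its genotype must be ss. A 1:1 offspring split requires the other parent to be heterozygous (Ss).
Parent genotypes: ss × Ss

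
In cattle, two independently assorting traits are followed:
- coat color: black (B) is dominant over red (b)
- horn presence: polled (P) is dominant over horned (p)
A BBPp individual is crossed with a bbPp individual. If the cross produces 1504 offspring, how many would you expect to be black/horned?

Dihybrid cross BBPp × bbPp — consider each gene separately:
coat color: BB × bb → 4 Bb → 4 B_ (out of 4)
horn presence: Pp × Pp → 1 PP, 2 Pp, 1 pp → 3 P_ : 1 pp (out of 4)
Combine (counts out of 4 × 4 = 16): black/polled (B_P_) = 4×3 = 12; black/horned (B_pp) = 4×1 = 4
Phenotype counts (out of 16): 12 black/polled, 4 black/horned
black/horned: 4 out of 16 → fraction 1/4
Expected count = 1/4 × 1504 = 376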